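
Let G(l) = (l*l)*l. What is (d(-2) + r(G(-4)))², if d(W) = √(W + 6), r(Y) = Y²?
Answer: 16793604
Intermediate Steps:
G(l) = l³ (G(l) = l²*l = l³)
d(W) = √(6 + W)
(d(-2) + r(G(-4)))² = (√(6 - 2) + ((-4)³)²)² = (√4 + (-64)²)² = (2 + 4096)² = 4098² = 16793604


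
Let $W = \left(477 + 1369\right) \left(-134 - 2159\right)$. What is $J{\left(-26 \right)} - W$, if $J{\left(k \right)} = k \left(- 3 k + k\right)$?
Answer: $4231526$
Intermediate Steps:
$W = -4232878$ ($W = 1846 \left(-2293\right) = -4232878$)
$J{\left(k \right)} = - 2 k^{2}$ ($J{\left(k \right)} = k \left(- 2 k\right) = - 2 k^{2}$)
$J{\left(-26 \right)} - W = - 2 \left(-26\right)^{2} - -4232878 = \left(-2\right) 676 + 4232878 = -1352 + 4232878 = 4231526$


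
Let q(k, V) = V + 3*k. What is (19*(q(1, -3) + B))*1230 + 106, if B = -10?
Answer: -233594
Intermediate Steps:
(19*(q(1, -3) + B))*1230 + 106 = (19*((-3 + 3*1) - 10))*1230 + 106 = (19*((-3 + 3) - 10))*1230 + 106 = (19*(0 - 10))*1230 + 106 = (19*(-10))*1230 + 106 = -190*1230 + 106 = -233700 + 106 = -233594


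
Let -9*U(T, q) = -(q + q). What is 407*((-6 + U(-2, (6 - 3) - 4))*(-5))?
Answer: 113960/9 ≈ 12662.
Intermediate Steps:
U(T, q) = 2*q/9 (U(T, q) = -(-1)*(q + q)/9 = -(-1)*2*q/9 = -(-2)*q/9 = 2*q/9)
407*((-6 + U(-2, (6 - 3) - 4))*(-5)) = 407*((-6 + 2*((6 - 3) - 4)/9)*(-5)) = 407*((-6 + 2*(3 - 4)/9)*(-5)) = 407*((-6 + (2/9)*(-1))*(-5)) = 407*((-6 - 2/9)*(-5)) = 407*(-56/9*(-5)) = 407*(280/9) = 113960/9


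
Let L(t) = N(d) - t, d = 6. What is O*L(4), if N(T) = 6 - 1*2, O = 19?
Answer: 0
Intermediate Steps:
N(T) = 4 (N(T) = 6 - 2 = 4)
L(t) = 4 - t
O*L(4) = 19*(4 - 1*4) = 19*(4 - 4) = 19*0 = 0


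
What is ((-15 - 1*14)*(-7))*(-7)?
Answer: -1421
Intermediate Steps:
((-15 - 1*14)*(-7))*(-7) = ((-15 - 14)*(-7))*(-7) = -29*(-7)*(-7) = 203*(-7) = -1421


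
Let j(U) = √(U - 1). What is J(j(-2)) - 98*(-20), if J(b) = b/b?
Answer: 1961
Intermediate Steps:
j(U) = √(-1 + U)
J(b) = 1
J(j(-2)) - 98*(-20) = 1 - 98*(-20) = 1 + 1960 = 1961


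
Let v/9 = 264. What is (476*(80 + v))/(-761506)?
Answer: -584528/380753 ≈ -1.5352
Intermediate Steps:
v = 2376 (v = 9*264 = 2376)
(476*(80 + v))/(-761506) = (476*(80 + 2376))/(-761506) = (476*2456)*(-1/761506) = 1169056*(-1/761506) = -584528/380753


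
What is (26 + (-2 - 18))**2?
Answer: 36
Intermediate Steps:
(26 + (-2 - 18))**2 = (26 - 20)**2 = 6**2 = 36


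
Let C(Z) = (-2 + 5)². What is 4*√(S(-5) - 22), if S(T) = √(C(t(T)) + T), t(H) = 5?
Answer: 8*I*√5 ≈ 17.889*I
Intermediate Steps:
C(Z) = 9 (C(Z) = 3² = 9)
S(T) = √(9 + T)
4*√(S(-5) - 22) = 4*√(√(9 - 5) - 22) = 4*√(√4 - 22) = 4*√(2 - 22) = 4*√(-20) = 4*(2*I*√5) = 8*I*√5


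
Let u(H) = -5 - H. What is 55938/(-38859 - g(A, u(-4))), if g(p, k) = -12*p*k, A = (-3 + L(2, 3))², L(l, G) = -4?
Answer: -18646/13149 ≈ -1.4181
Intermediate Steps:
A = 49 (A = (-3 - 4)² = (-7)² = 49)
g(p, k) = -12*k*p
55938/(-38859 - g(A, u(-4))) = 55938/(-38859 - (-12)*(-5 - 1*(-4))*49) = 55938/(-38859 - (-12)*(-5 + 4)*49) = 55938/(-38859 - (-12)*(-1)*49) = 55938/(-38859 - 1*588) = 55938/(-38859 - 588) = 55938/(-39447) = 55938*(-1/39447) = -18646/13149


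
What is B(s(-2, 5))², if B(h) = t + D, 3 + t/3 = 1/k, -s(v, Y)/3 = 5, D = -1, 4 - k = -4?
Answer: 5929/64 ≈ 92.641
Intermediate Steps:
k = 8 (k = 4 - 1*(-4) = 4 + 4 = 8)
s(v, Y) = -15 (s(v, Y) = -3*5 = -15)
t = -69/8 (t = -9 + 3/8 = -69/8 ≈ -8.6250)
B(h) = -77/8 (B(h) = -69/8 - 1 = -77/8)
B(s(-2, 5))² = (-77/8)² = 5929/64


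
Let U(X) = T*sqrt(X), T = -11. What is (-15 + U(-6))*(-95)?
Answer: 1425 + 1045*I*sqrt(6) ≈ 1425.0 + 2559.7*I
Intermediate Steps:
U(X) = -11*sqrt(X)
(-15 + U(-6))*(-95) = (-15 - 11*I*sqrt(6))*(-95) = 1425 + 1045*I*sqrt(6)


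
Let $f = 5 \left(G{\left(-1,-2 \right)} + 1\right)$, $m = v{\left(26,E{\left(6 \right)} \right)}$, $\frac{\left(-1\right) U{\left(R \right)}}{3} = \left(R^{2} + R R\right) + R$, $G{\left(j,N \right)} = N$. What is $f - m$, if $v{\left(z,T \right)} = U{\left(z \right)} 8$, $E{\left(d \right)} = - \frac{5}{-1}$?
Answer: $33067$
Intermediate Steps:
$U{\left(R \right)} = - 6 R^{2} - 3 R$ ($U{\left(R \right)} = - 3 \left(\left(R^{2} + R R\right) + R\right) = - 3 \left(\left(R^{2} + R^{2}\right) + R\right) = - 3 \left(2 R^{2} + R\right) = - 3 \left(R + 2 R^{2}\right) = - 6 R^{2} - 3 R$)
$E{\left(d \right)} = 5$ ($E{\left(d \right)} = \left(-5\right) \left(-1\right) = 5$)
$v{\left(z,T \right)} = - 24 z \left(1 + 2 z\right)$ ($v{\left(z,T \right)} = - 3 z \left(1 + 2 z\right) 8 = - 24 z \left(1 + 2 z\right)$)
$m = -33072$ ($m = \left(-24\right) 26 \left(1 + 2 \cdot 26\right) = \left(-24\right) 26 \left(1 + 52\right) = \left(-24\right) 26 \cdot 53 = -33072$)
$f = -5$ ($f = 5 \left(-2 + 1\right) = 5 \left(-1\right) = -5$)
$f - m = -5 - -33072 = -5 + 33072 = 33067$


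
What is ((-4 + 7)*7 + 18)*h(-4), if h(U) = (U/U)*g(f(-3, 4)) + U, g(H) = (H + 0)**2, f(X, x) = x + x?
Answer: 2340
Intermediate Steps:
f(X, x) = 2*x
g(H) = H**2
h(U) = 64 + U (h(U) = (U/U)*(2*4)**2 + U = 1*8**2 + U = 1*64 + U = 64 + U)
((-4 + 7)*7 + 18)*h(-4) = ((-4 + 7)*7 + 18)*(64 - 4) = (3*7 + 18)*60 = (21 + 18)*60 = 39*60 = 2340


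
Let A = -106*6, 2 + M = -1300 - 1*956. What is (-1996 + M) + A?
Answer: -4890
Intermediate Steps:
M = -2258 (M = -2 + (-1300 - 1*956) = -2 + (-1300 - 956) = -2 - 2256 = -2258)
A = -636
(-1996 + M) + A = (-1996 - 2258) - 636 = -4254 - 636 = -4890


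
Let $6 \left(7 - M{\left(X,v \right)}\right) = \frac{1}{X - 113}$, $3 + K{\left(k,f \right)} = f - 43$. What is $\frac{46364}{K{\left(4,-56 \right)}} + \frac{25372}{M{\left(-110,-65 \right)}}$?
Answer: $\frac{89069926}{28101} \approx 3169.6$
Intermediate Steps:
$K{\left(k,f \right)} = -46 + f$ ($K{\left(k,f \right)} = -3 + \left(f - 43\right) = -3 + \left(-43 + f\right) = -46 + f$)
$M{\left(X,v \right)} = 7 - \frac{1}{6 \left(-113 + X\right)}$ ($M{\left(X,v \right)} = 7 - \frac{1}{6 \left(X - 113\right)} = 7 - \frac{1}{6 \left(-113 + X\right)}$)
$\frac{46364}{K{\left(4,-56 \right)}} + \frac{25372}{M{\left(-110,-65 \right)}} = \frac{46364}{-46 - 56} + \frac{25372}{\frac{1}{6} \frac{1}{-113 - 110} \left(-4747 + 42 \left(-110\right)\right)} = \frac{46364}{-102} + \frac{25372}{\frac{1}{6} \frac{1}{-223} \left(-4747 - 4620\right)} = 46364 \left(- \frac{1}{102}\right) + \frac{25372}{\frac{1}{6} \left(- \frac{1}{223}\right) \left(-9367\right)} = - \frac{23182}{51} + \frac{25372}{\frac{9367}{1338}} = - \frac{23182}{51} + 25372 \cdot \frac{1338}{9367} = - \frac{23182}{51} + \frac{33947736}{9367} = \frac{89069926}{28101}$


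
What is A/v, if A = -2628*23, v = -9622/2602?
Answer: 78637644/4811 ≈ 16345.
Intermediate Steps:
v = -4811/1301 (v = -9622*1/2602 = -4811/1301 ≈ -3.6979)
A = -60444
A/v = -60444/(-4811/1301) = -60444*(-1301/4811) = 78637644/4811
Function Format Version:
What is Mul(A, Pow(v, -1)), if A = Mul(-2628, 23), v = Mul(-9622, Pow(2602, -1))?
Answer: Rational(78637644, 4811) ≈ 16345.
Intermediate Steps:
v = Rational(-4811, 1301) (v = Mul(-9622, Rational(1, 2602)) = Rational(-4811, 1301) ≈ -3.6979)
A = -60444
Mul(A, Pow(v, -1)) = Mul(-60444, Pow(Rational(-4811, 1301), -1)) = Mul(-60444, Rational(-1301, 4811)) = Rational(78637644, 4811)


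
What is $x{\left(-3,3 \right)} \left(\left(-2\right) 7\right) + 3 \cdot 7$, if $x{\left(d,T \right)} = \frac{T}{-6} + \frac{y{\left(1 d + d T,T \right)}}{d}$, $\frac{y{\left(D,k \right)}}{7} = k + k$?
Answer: $224$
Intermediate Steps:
$y{\left(D,k \right)} = 14 k$ ($y{\left(D,k \right)} = 7 \left(k + k\right) = 7 \cdot 2 k = 14 k$)
$x{\left(d,T \right)} = - \frac{T}{6} + \frac{14 T}{d}$ ($x{\left(d,T \right)} = \frac{T}{-6} + \frac{14 T}{d} = T \left(- \frac{1}{6}\right) + \frac{14 T}{d} = - \frac{T}{6} + \frac{14 T}{d}$)
$x{\left(-3,3 \right)} \left(\left(-2\right) 7\right) + 3 \cdot 7 = \frac{1}{6} \cdot 3 \frac{1}{-3} \left(84 - -3\right) \left(\left(-2\right) 7\right) + 3 \cdot 7 = \frac{1}{6} \cdot 3 \left(- \frac{1}{3}\right) \left(84 + 3\right) \left(-14\right) + 21 = \frac{1}{6} \cdot 3 \left(- \frac{1}{3}\right) 87 \left(-14\right) + 21 = \left(- \frac{29}{2}\right) \left(-14\right) + 21 = 203 + 21 = 224$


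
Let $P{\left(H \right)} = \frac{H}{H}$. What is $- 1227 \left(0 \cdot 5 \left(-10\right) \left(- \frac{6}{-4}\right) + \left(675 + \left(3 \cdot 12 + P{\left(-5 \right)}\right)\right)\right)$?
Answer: $-873624$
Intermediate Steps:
$P{\left(H \right)} = 1$
$- 1227 \left(0 \cdot 5 \left(-10\right) \left(- \frac{6}{-4}\right) + \left(675 + \left(3 \cdot 12 + P{\left(-5 \right)}\right)\right)\right) = - 1227 \left(0 \cdot 5 \left(-10\right) \left(- \frac{6}{-4}\right) + \left(675 + \left(3 \cdot 12 + 1\right)\right)\right) = - 1227 \left(0 \left(-10\right) \left(\left(-6\right) \left(- \frac{1}{4}\right)\right) + \left(675 + \left(36 + 1\right)\right)\right) = - 1227 \left(0 \cdot \frac{3}{2} + \left(675 + 37\right)\right) = - 1227 \left(0 + 712\right) = \left(-1227\right) 712 = -873624$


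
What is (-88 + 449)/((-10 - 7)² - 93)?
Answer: 361/196 ≈ 1.8418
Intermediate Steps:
(-88 + 449)/((-10 - 7)² - 93) = 361/((-17)² - 93) = 361/(289 - 93) = 361/196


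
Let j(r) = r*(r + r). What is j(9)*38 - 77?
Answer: 6079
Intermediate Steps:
j(r) = 2*r² (j(r) = r*(2*r) = 2*r²)
j(9)*38 - 77 = (2*9²)*38 - 77 = (2*81)*38 - 77 = 162*38 - 77 = 6156 - 77 = 6079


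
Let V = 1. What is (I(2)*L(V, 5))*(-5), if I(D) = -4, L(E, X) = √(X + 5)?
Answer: 20*√10 ≈ 63.246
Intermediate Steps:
L(E, X) = √(5 + X)
(I(2)*L(V, 5))*(-5) = -4*√(5 + 5)*(-5) = -4*√10*(-5) = 20*√10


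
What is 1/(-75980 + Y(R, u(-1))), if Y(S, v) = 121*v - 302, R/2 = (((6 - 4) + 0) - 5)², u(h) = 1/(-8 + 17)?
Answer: -9/686417 ≈ -1.3112e-5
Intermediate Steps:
u(h) = ⅑ (u(h) = 1/9 = ⅑)
R = 18 (R = 2*(((6 - 4) + 0) - 5)² = 2*((2 + 0) - 5)² = 2*(2 - 5)² = 2*(-3)² = 2*9 = 18)
Y(S, v) = -302 + 121*v
1/(-75980 + Y(R, u(-1))) = 1/(-75980 + (-302 + 121*(⅑))) = 1/(-75980 + (-302 + 121/9)) = 1/(-75980 - 2597/9) = 1/(-686417/9) = -9/686417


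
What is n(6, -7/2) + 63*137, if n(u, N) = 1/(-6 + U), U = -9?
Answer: 129464/15 ≈ 8630.9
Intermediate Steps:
n(u, N) = -1/15 (n(u, N) = 1/(-6 - 9) = 1/(-15) = -1/15)
n(6, -7/2) + 63*137 = -1/15 + 63*137 = -1/15 + 8631 = 129464/15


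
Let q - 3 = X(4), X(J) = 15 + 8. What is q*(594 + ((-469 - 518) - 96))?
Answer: -12714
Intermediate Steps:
X(J) = 23
q = 26 (q = 3 + 23 = 26)
q*(594 + ((-469 - 518) - 96)) = 26*(594 + ((-469 - 518) - 96)) = 26*(594 + (-987 - 96)) = 26*(594 - 1083) = 26*(-489) = -12714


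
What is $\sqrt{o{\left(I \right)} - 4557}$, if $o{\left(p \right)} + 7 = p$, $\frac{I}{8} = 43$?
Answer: $2 i \sqrt{1055} \approx 64.962 i$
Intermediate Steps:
$I = 344$ ($I = 8 \cdot 43 = 344$)
$o{\left(p \right)} = -7 + p$
$\sqrt{o{\left(I \right)} - 4557} = \sqrt{\left(-7 + 344\right) - 4557} = \sqrt{337 - 4557} = \sqrt{-4220} = 2 i \sqrt{1055}$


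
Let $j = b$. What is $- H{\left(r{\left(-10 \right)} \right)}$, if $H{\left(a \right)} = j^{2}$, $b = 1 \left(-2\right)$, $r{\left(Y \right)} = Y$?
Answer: $-4$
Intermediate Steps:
$b = -2$
$j = -2$
$H{\left(a \right)} = 4$ ($H{\left(a \right)} = \left(-2\right)^{2} = 4$)
$- H{\left(r{\left(-10 \right)} \right)} = \left(-1\right) 4 = -4$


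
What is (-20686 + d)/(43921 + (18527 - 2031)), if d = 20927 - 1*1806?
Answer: -1565/60417 ≈ -0.025903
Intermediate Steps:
d = 19121 (d = 20927 - 1806 = 19121)
(-20686 + d)/(43921 + (18527 - 2031)) = (-20686 + 19121)/(43921 + (18527 - 2031)) = -1565/(43921 + 16496) = -1565/60417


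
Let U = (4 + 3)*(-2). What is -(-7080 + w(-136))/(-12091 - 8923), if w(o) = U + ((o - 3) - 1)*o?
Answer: 5973/10507 ≈ 0.56848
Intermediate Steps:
U = -14 (U = 7*(-2) = -14)
w(o) = -14 + o*(-4 + o) (w(o) = -14 + ((o - 3) - 1)*o = -14 + ((-3 + o) - 1)*o = -14 + (-4 + o)*o = -14 + o*(-4 + o))
-(-7080 + w(-136))/(-12091 - 8923) = -(-7080 + (-14 + (-136)**2 - 4*(-136)))/(-12091 - 8923) = -(-7080 + (-14 + 18496 + 544))/(-21014) = -(-7080 + 19026)*(-1)/21014 = -11946*(-1)/21014 = -1*(-5973/10507) = 5973/10507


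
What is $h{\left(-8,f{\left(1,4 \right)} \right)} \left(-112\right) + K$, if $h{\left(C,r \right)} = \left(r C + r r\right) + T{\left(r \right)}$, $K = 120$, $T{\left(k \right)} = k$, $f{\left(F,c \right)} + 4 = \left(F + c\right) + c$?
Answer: $1240$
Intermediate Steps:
$f{\left(F,c \right)} = -4 + F + 2 c$ ($f{\left(F,c \right)} = -4 + \left(\left(F + c\right) + c\right) = -4 + \left(F + 2 c\right) = -4 + F + 2 c$)
$h{\left(C,r \right)} = r + r^{2} + C r$ ($h{\left(C,r \right)} = \left(r C + r r\right) + r = \left(C r + r^{2}\right) + r = \left(r^{2} + C r\right) + r = r + r^{2} + C r$)
$h{\left(-8,f{\left(1,4 \right)} \right)} \left(-112\right) + K = \left(-4 + 1 + 2 \cdot 4\right) \left(1 - 8 + \left(-4 + 1 + 2 \cdot 4\right)\right) \left(-112\right) + 120 = \left(-4 + 1 + 8\right) \left(1 - 8 + \left(-4 + 1 + 8\right)\right) \left(-112\right) + 120 = 5 \left(1 - 8 + 5\right) \left(-112\right) + 120 = 5 \left(-2\right) \left(-112\right) + 120 = \left(-10\right) \left(-112\right) + 120 = 1120 + 120 = 1240$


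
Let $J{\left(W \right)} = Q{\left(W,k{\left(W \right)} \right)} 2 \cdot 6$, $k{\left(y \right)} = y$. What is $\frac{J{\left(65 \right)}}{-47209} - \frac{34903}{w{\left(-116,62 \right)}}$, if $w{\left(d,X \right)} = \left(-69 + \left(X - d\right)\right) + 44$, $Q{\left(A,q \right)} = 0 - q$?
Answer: $- \frac{96918611}{424881} \approx -228.11$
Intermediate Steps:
$Q{\left(A,q \right)} = - q$
$w{\left(d,X \right)} = -25 + X - d$ ($w{\left(d,X \right)} = \left(-69 + X - d\right) + 44 = -25 + X - d$)
$J{\left(W \right)} = - 12 W$ ($J{\left(W \right)} = - W 2 \cdot 6 = - 2 W 6 = - 12 W$)
$\frac{J{\left(65 \right)}}{-47209} - \frac{34903}{w{\left(-116,62 \right)}} = \frac{\left(-12\right) 65}{-47209} - \frac{34903}{-25 + 62 - -116} = \left(-780\right) \left(- \frac{1}{47209}\right) - \frac{34903}{-25 + 62 + 116} = \frac{780}{47209} - \frac{34903}{153} = - \frac{96918611}{424881}$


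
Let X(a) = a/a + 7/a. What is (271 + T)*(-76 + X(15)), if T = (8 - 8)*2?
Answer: -302978/15 ≈ -20199.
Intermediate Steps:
T = 0 (T = 0*2 = 0)
X(a) = 1 + 7/a
(271 + T)*(-76 + X(15)) = (271 + 0)*(-76 + (7 + 15)/15) = 271*(-76 + (1/15)*22) = 271*(-76 + 22/15) = 271*(-1118/15) = -302978/15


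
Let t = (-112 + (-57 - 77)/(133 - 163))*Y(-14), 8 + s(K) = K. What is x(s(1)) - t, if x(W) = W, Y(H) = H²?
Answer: 316043/15 ≈ 21070.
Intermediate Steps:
s(K) = -8 + K
t = -316148/15 (t = (-112 + (-57 - 77)/(133 - 163))*(-14)² = (-112 - 134/(-30))*196 = (-112 - 134*(-1/30))*196 = (-112 + 67/15)*196 = -1613/15*196 = -316148/15 ≈ -21077.)
x(s(1)) - t = (-8 + 1) - 1*(-316148/15) = -7 + 316148/15 = 316043/15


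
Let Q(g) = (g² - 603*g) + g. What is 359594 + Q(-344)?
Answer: 685018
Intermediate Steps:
Q(g) = g² - 602*g
359594 + Q(-344) = 359594 - 344*(-602 - 344) = 359594 - 344*(-946) = 359594 + 325424 = 685018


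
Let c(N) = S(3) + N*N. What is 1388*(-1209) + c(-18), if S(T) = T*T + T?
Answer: -1677756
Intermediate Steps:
S(T) = T + T² (S(T) = T² + T = T + T²)
c(N) = 12 + N² (c(N) = 3*(1 + 3) + N*N = 3*4 + N² = 12 + N²)
1388*(-1209) + c(-18) = 1388*(-1209) + (12 + (-18)²) = -1678092 + (12 + 324) = -1678092 + 336 = -1677756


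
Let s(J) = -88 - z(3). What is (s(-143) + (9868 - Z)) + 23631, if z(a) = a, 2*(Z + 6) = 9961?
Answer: 56867/2 ≈ 28434.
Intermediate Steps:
Z = 9949/2 (Z = -6 + (½)*9961 = -6 + 9961/2 = 9949/2 ≈ 4974.5)
s(J) = -91 (s(J) = -88 - 1*3 = -88 - 3 = -91)
(s(-143) + (9868 - Z)) + 23631 = (-91 + (9868 - 1*9949/2)) + 23631 = (-91 + (9868 - 9949/2)) + 23631 = (-91 + 9787/2) + 23631 = 9605/2 + 23631 = 56867/2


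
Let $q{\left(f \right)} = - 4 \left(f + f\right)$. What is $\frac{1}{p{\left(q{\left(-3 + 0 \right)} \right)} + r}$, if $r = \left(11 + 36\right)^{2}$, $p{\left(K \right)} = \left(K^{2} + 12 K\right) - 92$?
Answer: $\frac{1}{2981} \approx 0.00033546$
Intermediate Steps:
$q{\left(f \right)} = - 8 f$ ($q{\left(f \right)} = - 4 \cdot 2 f = - 8 f$)
$p{\left(K \right)} = -92 + K^{2} + 12 K$
$r = 2209$ ($r = 47^{2} = 2209$)
$\frac{1}{p{\left(q{\left(-3 + 0 \right)} \right)} + r} = \frac{1}{\left(-92 + \left(- 8 \left(-3 + 0\right)\right)^{2} + 12 \left(- 8 \left(-3 + 0\right)\right)\right) + 2209} = \frac{1}{\left(-92 + \left(\left(-8\right) \left(-3\right)\right)^{2} + 12 \left(\left(-8\right) \left(-3\right)\right)\right) + 2209} = \frac{1}{\left(-92 + 24^{2} + 12 \cdot 24\right) + 2209} = \frac{1}{\left(-92 + 576 + 288\right) + 2209} = \frac{1}{772 + 2209} = \frac{1}{2981}$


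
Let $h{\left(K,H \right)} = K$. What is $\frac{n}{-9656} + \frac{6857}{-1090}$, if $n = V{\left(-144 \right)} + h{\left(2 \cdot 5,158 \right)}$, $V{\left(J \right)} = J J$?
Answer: $- \frac{22206083}{2631260} \approx -8.4393$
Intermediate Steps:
$V{\left(J \right)} = J^{2}$
$n = 20746$ ($n = \left(-144\right)^{2} + 2 \cdot 5 = 20736 + 10 = 20746$)
$\frac{n}{-9656} + \frac{6857}{-1090} = \frac{20746}{-9656} + \frac{6857}{-1090} = 20746 \left(- \frac{1}{9656}\right) + 6857 \left(- \frac{1}{1090}\right) = - \frac{10373}{4828} - \frac{6857}{1090} = - \frac{22206083}{2631260}$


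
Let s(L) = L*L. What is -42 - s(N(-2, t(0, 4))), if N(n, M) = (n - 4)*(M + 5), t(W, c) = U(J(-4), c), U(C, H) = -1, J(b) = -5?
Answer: -618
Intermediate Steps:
t(W, c) = -1
N(n, M) = (-4 + n)*(5 + M)
s(L) = L²
-42 - s(N(-2, t(0, 4))) = -42 - (-20 - 4*(-1) + 5*(-2) - 1*(-2))² = -42 - (-20 + 4 - 10 + 2)² = -42 - 1*(-24)² = -42 - 1*576 = -42 - 576 = -618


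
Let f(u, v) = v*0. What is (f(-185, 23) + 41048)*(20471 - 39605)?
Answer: -785412432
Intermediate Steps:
f(u, v) = 0
(f(-185, 23) + 41048)*(20471 - 39605) = (0 + 41048)*(20471 - 39605) = 41048*(-19134) = -785412432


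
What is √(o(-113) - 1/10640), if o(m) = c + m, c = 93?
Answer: I*√141512665/2660 ≈ 4.4721*I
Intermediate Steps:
o(m) = 93 + m
√(o(-113) - 1/10640) = √((93 - 113) - 1/10640) = √(-20 - 1*1/10640) = √(-20 - 1/10640) = √(-212801/10640) = I*√141512665/2660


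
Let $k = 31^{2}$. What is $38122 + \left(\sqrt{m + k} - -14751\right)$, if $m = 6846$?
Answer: $52873 + \sqrt{7807} \approx 52961.0$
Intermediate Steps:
$k = 961$
$38122 + \left(\sqrt{m + k} - -14751\right) = 38122 + \left(\sqrt{6846 + 961} - -14751\right) = 38122 + \left(\sqrt{7807} + 14751\right) = 38122 + \left(14751 + \sqrt{7807}\right) = 52873 + \sqrt{7807}$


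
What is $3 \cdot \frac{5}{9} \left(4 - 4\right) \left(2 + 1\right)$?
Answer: $0$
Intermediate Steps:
$3 \cdot \frac{5}{9} \left(4 - 4\right) \left(2 + 1\right) = 3 \cdot 5 \cdot \frac{1}{9} \cdot 0 \cdot 3 = 3 \cdot \frac{5}{9} \cdot 0 = \frac{5}{3} \cdot 0 = 0$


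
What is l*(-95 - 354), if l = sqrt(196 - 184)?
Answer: -898*sqrt(3) ≈ -1555.4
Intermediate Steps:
l = 2*sqrt(3) (l = sqrt(12) = 2*sqrt(3) ≈ 3.4641)
l*(-95 - 354) = (2*sqrt(3))*(-95 - 354) = (2*sqrt(3))*(-449) = -898*sqrt(3)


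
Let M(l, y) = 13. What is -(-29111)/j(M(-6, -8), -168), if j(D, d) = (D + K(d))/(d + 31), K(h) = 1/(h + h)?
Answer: -1340037552/4367 ≈ -3.0686e+5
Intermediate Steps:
K(h) = 1/(2*h)
j(D, d) = (D + 1/(2*d))/(31 + d) (j(D, d) = (D + 1/(2*d))/(d + 31) = (D + 1/(2*d))/(31 + d))
-(-29111)/j(M(-6, -8), -168) = -(-29111)/((½ + 13*(-168))/((-168)*(31 - 168))) = -(-29111)/((-1/168*(½ - 2184)/(-137))) = -(-29111)/((-1/168*(-1/137)*(-4367/2))) = -(-29111)/(-4367/46032) = -(-29111)*(-46032)/4367 = -1*1340037552/4367 = -1340037552/4367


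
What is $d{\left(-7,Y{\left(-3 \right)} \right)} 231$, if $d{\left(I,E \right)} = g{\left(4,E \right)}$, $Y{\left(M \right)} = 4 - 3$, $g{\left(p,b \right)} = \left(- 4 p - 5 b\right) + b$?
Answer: $-4620$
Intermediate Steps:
$g{\left(p,b \right)} = - 4 b - 4 p$ ($g{\left(p,b \right)} = \left(- 5 b - 4 p\right) + b = - 4 b - 4 p$)
$Y{\left(M \right)} = 1$ ($Y{\left(M \right)} = 4 - 3 = 1$)
$d{\left(I,E \right)} = -16 - 4 E$ ($d{\left(I,E \right)} = - 4 E - 16 = -16 - 4 E$)
$d{\left(-7,Y{\left(-3 \right)} \right)} 231 = \left(-16 - 4\right) 231 = \left(-20\right) 231 = -4620$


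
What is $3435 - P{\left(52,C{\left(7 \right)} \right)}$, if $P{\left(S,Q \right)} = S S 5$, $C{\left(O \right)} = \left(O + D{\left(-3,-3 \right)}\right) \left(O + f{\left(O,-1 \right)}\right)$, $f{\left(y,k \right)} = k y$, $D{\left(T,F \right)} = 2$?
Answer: $-10085$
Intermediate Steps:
$C{\left(O \right)} = 0$ ($C{\left(O \right)} = \left(O + 2\right) \left(O - O\right) = \left(2 + O\right) 0 = 0$)
$P{\left(S,Q \right)} = 5 S^{2}$ ($P{\left(S,Q \right)} = S^{2} \cdot 5 = 5 S^{2}$)
$3435 - P{\left(52,C{\left(7 \right)} \right)} = 3435 - 5 \cdot 52^{2} = 3435 - 5 \cdot 2704 = 3435 - 13520 = -10085$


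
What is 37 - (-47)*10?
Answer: 507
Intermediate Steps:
37 - (-47)*10 = 37 - 47*(-10) = 37 + 470 = 507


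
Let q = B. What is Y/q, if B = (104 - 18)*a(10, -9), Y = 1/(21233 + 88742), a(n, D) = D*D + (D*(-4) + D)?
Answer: 1/1021447800 ≈ 9.7900e-10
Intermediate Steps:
a(n, D) = D² - 3*D (a(n, D) = D² + (-4*D + D) = D² - 3*D)
Y = 1/109975 ≈ 9.0930e-6
B = 9288 (B = (104 - 18)*(-9*(-3 - 9)) = 86*(-9*(-12)) = 86*108 = 9288)
q = 9288
Y/q = (1/109975)/9288 = (1/109975)*(1/9288) = 1/1021447800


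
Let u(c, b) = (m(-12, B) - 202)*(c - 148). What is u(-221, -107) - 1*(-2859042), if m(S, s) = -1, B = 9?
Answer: 2933949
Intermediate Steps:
u(c, b) = 30044 - 203*c (u(c, b) = (-1 - 202)*(c - 148) = -203*(-148 + c) = 30044 - 203*c)
u(-221, -107) - 1*(-2859042) = (30044 - 203*(-221)) - 1*(-2859042) = (30044 + 44863) + 2859042 = 74907 + 2859042 = 2933949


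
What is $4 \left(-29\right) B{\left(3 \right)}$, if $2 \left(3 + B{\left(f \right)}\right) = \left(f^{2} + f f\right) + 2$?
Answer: $-812$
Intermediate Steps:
$B{\left(f \right)} = -2 + f^{2}$ ($B{\left(f \right)} = -3 + \frac{\left(f^{2} + f f\right) + 2}{2} = -3 + \frac{\left(f^{2} + f^{2}\right) + 2}{2} = -3 + \frac{2 f^{2} + 2}{2} = -3 + \frac{2 + 2 f^{2}}{2} = -3 + \left(1 + f^{2}\right) = -2 + f^{2}$)
$4 \left(-29\right) B{\left(3 \right)} = 4 \left(-29\right) \left(-2 + 3^{2}\right) = - 116 \left(-2 + 9\right) = \left(-116\right) 7 = -812$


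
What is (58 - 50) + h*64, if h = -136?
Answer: -8696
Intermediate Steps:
(58 - 50) + h*64 = (58 - 50) - 136*64 = 8 - 8704 = -8696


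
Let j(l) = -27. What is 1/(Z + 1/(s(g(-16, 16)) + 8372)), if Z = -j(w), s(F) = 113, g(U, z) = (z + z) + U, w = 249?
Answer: 8485/229096 ≈ 0.037037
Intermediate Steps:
g(U, z) = U + 2*z (g(U, z) = 2*z + U = U + 2*z)
Z = 27 (Z = -1*(-27) = 27)
1/(Z + 1/(s(g(-16, 16)) + 8372)) = 1/(27 + 1/(113 + 8372)) = 1/(27 + 1/8485) = 1/(229096/8485) = 8485/229096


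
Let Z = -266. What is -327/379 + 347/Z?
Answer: -218495/100814 ≈ -2.1673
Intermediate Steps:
-327/379 + 347/Z = -327/379 + 347/(-266) = -327*1/379 + 347*(-1/266) = -327/379 - 347/266 = -218495/100814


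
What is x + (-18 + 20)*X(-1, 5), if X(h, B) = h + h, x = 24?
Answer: 20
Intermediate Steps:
X(h, B) = 2*h
x + (-18 + 20)*X(-1, 5) = 24 + (-18 + 20)*(2*(-1)) = 24 + 2*(-2) = 24 - 4 = 20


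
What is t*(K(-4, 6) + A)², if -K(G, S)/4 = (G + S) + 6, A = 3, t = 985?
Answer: 828385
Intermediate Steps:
K(G, S) = -24 - 4*G - 4*S (K(G, S) = -4*((G + S) + 6) = -4*(6 + G + S) = -24 - 4*G - 4*S)
t*(K(-4, 6) + A)² = 985*((-24 - 4*(-4) - 4*6) + 3)² = 985*((-24 + 16 - 24) + 3)² = 985*(-32 + 3)² = 985*(-29)² = 985*841 = 828385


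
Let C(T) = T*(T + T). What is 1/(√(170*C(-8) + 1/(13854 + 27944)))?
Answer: √38016304256838/909524481 ≈ 0.0067791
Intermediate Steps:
C(T) = 2*T² (C(T) = T*(2*T) = 2*T²)
1/(√(170*C(-8) + 1/(13854 + 27944))) = 1/(√(170*(2*(-8)²) + 1/(13854 + 27944))) = 1/(√(170*(2*64) + 1/41798)) = 1/(√(170*128 + 1/41798)) = 1/(√(21760 + 1/41798)) = 1/(√(909524481/41798)) = 1/(√38016304256838/41798) = √38016304256838/909524481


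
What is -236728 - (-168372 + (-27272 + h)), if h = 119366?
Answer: -160450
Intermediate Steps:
-236728 - (-168372 + (-27272 + h)) = -236728 - (-168372 + (-27272 + 119366)) = -236728 - (-168372 + 92094) = -236728 - 1*(-76278) = -236728 + 76278 = -160450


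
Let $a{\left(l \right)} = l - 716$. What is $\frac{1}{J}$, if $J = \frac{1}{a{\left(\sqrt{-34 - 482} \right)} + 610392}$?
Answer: $609676 + 2 i \sqrt{129} \approx 6.0968 \cdot 10^{5} + 22.716 i$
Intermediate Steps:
$a{\left(l \right)} = -716 + l$
$J = \frac{1}{609676 + 2 i \sqrt{129}}$ ($J = \frac{1}{\left(-716 + \sqrt{-34 - 482}\right) + 610392} = \frac{1}{\left(-716 + \sqrt{-516}\right) + 610392} = \frac{1}{\left(-716 + 2 i \sqrt{129}\right) + 610392} = \frac{1}{609676 + 2 i \sqrt{129}} \approx 1.6402 \cdot 10^{-6} - 6.1 \cdot 10^{-11} i$)
$\frac{1}{J} = \frac{1}{\frac{152419}{92926206373} - \frac{i \sqrt{129}}{185852412746}}$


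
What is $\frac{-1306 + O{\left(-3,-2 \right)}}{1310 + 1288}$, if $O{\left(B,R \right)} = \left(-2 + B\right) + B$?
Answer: $- \frac{219}{433} \approx -0.50577$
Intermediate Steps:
$O{\left(B,R \right)} = -2 + 2 B$
$\frac{-1306 + O{\left(-3,-2 \right)}}{1310 + 1288} = \frac{-1306 + \left(-2 + 2 \left(-3\right)\right)}{1310 + 1288} = \frac{-1306 - 8}{2598} = \left(-1306 - 8\right) \frac{1}{2598} = \left(-1314\right) \frac{1}{2598} = - \frac{219}{433}$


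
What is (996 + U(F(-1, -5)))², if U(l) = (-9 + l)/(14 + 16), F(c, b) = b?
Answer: 222994489/225 ≈ 9.9109e+5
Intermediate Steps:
U(l) = -3/10 + l/30 (U(l) = (-9 + l)/30 = (-9 + l)*(1/30) = -3/10 + l/30)
(996 + U(F(-1, -5)))² = (996 + (-3/10 + (1/30)*(-5)))² = (996 + (-3/10 - ⅙))² = (996 - 7/15)² = (14933/15)² = 222994489/225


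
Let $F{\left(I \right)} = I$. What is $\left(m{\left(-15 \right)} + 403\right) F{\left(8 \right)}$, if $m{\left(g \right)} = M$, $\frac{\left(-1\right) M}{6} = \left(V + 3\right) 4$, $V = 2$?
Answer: $2264$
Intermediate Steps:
$M = -120$ ($M = - 6 \left(2 + 3\right) 4 = - 6 \cdot 5 \cdot 4 = \left(-6\right) 20 = -120$)
$m{\left(g \right)} = -120$
$\left(m{\left(-15 \right)} + 403\right) F{\left(8 \right)} = \left(-120 + 403\right) 8 = 283 \cdot 8 = 2264$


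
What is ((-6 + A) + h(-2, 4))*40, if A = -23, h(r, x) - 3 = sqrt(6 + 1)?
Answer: -1040 + 40*sqrt(7) ≈ -934.17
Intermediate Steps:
h(r, x) = 3 + sqrt(7) (h(r, x) = 3 + sqrt(6 + 1) = 3 + sqrt(7))
((-6 + A) + h(-2, 4))*40 = ((-6 - 23) + (3 + sqrt(7)))*40 = (-29 + (3 + sqrt(7)))*40 = (-26 + sqrt(7))*40 = -1040 + 40*sqrt(7)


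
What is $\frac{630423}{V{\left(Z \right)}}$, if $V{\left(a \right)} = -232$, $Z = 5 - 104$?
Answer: $- \frac{630423}{232} \approx -2717.3$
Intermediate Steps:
$Z = -99$ ($Z = 5 - 104 = -99$)
$\frac{630423}{V{\left(Z \right)}} = \frac{630423}{-232} = 630423 \left(- \frac{1}{232}\right) = - \frac{630423}{232}$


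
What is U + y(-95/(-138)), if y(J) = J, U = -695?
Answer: -95815/138 ≈ -694.31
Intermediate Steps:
U + y(-95/(-138)) = -695 - 95/(-138) = -695 - 95*(-1/138) = -695 + 95/138 = -95815/138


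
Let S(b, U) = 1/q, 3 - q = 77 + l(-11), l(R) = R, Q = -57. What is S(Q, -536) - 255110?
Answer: -16071931/63 ≈ -2.5511e+5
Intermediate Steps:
q = -63 (q = 3 - (77 - 11) = 3 - 1*66 = 3 - 66 = -63)
S(b, U) = -1/63 (S(b, U) = 1/(-63) = -1/63)
S(Q, -536) - 255110 = -1/63 - 255110 = -16071931/63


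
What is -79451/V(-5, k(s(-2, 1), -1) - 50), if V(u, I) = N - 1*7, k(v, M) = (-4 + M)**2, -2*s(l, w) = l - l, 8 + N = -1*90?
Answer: 79451/105 ≈ 756.68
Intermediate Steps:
N = -98 (N = -8 - 1*90 = -8 - 90 = -98)
s(l, w) = 0 (s(l, w) = -(l - l)/2 = -1/2*0 = 0)
V(u, I) = -105 (V(u, I) = -98 - 1*7 = -98 - 7 = -105)
-79451/V(-5, k(s(-2, 1), -1) - 50) = -79451/(-105) = -79451*(-1/105) = 79451/105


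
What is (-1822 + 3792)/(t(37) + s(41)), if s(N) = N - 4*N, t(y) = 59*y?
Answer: 197/206 ≈ 0.95631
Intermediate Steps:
s(N) = -3*N
(-1822 + 3792)/(t(37) + s(41)) = (-1822 + 3792)/(59*37 - 3*41) = 1970/(2183 - 123) = 1970/2060 = 1970*(1/2060) = 197/206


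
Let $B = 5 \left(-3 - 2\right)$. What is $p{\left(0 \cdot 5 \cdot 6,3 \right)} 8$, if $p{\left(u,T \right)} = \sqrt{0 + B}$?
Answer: $40 i \approx 40.0 i$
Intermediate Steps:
$B = -25$ ($B = 5 \left(-5\right) = -25$)
$p{\left(u,T \right)} = 5 i$ ($p{\left(u,T \right)} = \sqrt{0 - 25} = \sqrt{-25} = 5 i$)
$p{\left(0 \cdot 5 \cdot 6,3 \right)} 8 = 5 i 8 = 40 i$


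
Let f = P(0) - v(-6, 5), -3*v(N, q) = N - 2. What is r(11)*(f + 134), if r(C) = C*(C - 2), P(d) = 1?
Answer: 13101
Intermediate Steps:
v(N, q) = ⅔ - N/3 (v(N, q) = -(N - 2)/3 = -(-2 + N)/3 = ⅔ - N/3)
r(C) = C*(-2 + C)
f = -5/3 (f = 1 - (⅔ - ⅓*(-6)) = 1 - (⅔ + 2) = 1 - 1*8/3 = 1 - 8/3 = -5/3 ≈ -1.6667)
r(11)*(f + 134) = (11*(-2 + 11))*(-5/3 + 134) = (11*9)*(397/3) = 99*(397/3) = 13101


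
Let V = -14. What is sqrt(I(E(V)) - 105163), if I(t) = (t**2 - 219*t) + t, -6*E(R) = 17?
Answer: I*sqrt(3763343)/6 ≈ 323.32*I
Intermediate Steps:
E(R) = -17/6 (E(R) = -1/6*17 = -17/6)
I(t) = t**2 - 218*t
sqrt(I(E(V)) - 105163) = sqrt(-17*(-218 - 17/6)/6 - 105163) = sqrt(-17/6*(-1325/6) - 105163) = sqrt(22525/36 - 105163) = sqrt(-3763343/36) = I*sqrt(3763343)/6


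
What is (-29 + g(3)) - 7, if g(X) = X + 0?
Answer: -33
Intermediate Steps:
g(X) = X
(-29 + g(3)) - 7 = (-29 + 3) - 7 = -26 - 7 = -33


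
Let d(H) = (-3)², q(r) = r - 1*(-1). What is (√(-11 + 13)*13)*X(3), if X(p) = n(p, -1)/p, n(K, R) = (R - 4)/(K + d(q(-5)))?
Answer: -65*√2/36 ≈ -2.5534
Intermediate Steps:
q(r) = 1 + r (q(r) = r + 1 = 1 + r)
d(H) = 9
n(K, R) = (-4 + R)/(9 + K) (n(K, R) = (R - 4)/(K + 9) = (-4 + R)/(9 + K))
X(p) = -5/(p*(9 + p)) (X(p) = ((-4 - 1)/(9 + p))/p = (-5/(9 + p))/p = -5/(p*(9 + p)))
(√(-11 + 13)*13)*X(3) = (√(-11 + 13)*13)*(-5/(3*(9 + 3))) = (√2*13)*(-5*⅓/12) = (13*√2)*(-5*⅓*1/12) = (13*√2)*(-5/36) = -65*√2/36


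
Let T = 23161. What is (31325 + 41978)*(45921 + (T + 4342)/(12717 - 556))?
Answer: 40937730485552/12161 ≈ 3.3663e+9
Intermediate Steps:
(31325 + 41978)*(45921 + (T + 4342)/(12717 - 556)) = (31325 + 41978)*(45921 + (23161 + 4342)/(12717 - 556)) = 73303*(45921 + 27503/12161) = 73303*(558472784/12161) = 40937730485552/12161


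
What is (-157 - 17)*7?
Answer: -1218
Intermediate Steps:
(-157 - 17)*7 = -174*7 = -1218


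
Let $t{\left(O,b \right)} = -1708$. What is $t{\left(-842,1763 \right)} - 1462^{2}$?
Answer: $-2139152$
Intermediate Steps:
$t{\left(-842,1763 \right)} - 1462^{2} = -1708 - 1462^{2} = -1708 - 2137444 = -2139152$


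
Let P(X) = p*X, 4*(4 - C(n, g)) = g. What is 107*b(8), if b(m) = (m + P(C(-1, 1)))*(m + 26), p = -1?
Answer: 30923/2 ≈ 15462.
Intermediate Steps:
C(n, g) = 4 - g/4
P(X) = -X
b(m) = (26 + m)*(-15/4 + m) (b(m) = (m - (4 - 1/4*1))*(m + 26) = (m - (4 - 1/4))*(26 + m) = (m - 1*15/4)*(26 + m) = (m - 15/4)*(26 + m) = (-15/4 + m)*(26 + m) = (26 + m)*(-15/4 + m))
107*b(8) = 107*(-195/2 + 8**2 + (89/4)*8) = 107*(-195/2 + 64 + 178) = 107*(289/2) = 30923/2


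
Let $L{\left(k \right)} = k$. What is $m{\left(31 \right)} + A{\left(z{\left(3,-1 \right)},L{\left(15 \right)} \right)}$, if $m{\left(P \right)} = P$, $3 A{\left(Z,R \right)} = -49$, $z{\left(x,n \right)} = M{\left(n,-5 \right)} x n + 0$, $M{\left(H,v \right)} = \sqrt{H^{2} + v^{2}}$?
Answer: $\frac{44}{3} \approx 14.667$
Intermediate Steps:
$z{\left(x,n \right)} = n x \sqrt{25 + n^{2}}$ ($z{\left(x,n \right)} = \sqrt{n^{2} + \left(-5\right)^{2}} x n + 0 = \sqrt{n^{2} + 25} x n + 0 = \sqrt{25 + n^{2}} x n + 0 = x \sqrt{25 + n^{2}} n + 0 = n x \sqrt{25 + n^{2}} + 0 = n x \sqrt{25 + n^{2}}$)
$A{\left(Z,R \right)} = - \frac{49}{3}$ ($A{\left(Z,R \right)} = \frac{1}{3} \left(-49\right) = - \frac{49}{3}$)
$m{\left(31 \right)} + A{\left(z{\left(3,-1 \right)},L{\left(15 \right)} \right)} = 31 - \frac{49}{3} = \frac{44}{3}$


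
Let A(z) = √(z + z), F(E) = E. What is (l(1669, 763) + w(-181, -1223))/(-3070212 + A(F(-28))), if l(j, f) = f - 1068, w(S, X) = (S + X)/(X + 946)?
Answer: 63769070793/652764469456250 + 83081*I*√14/1305528938912500 ≈ 9.7691e-5 + 2.3811e-10*I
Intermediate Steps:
w(S, X) = (S + X)/(946 + X)
l(j, f) = -1068 + f
A(z) = √2*√z (A(z) = √(2*z) = √2*√z)
(l(1669, 763) + w(-181, -1223))/(-3070212 + A(F(-28))) = ((-1068 + 763) + (-181 - 1223)/(946 - 1223))/(-3070212 + √2*√(-28)) = (-305 - 1404/(-277))/(-3070212 + √2*(2*I*√7)) = (-305 - 1/277*(-1404))/(-3070212 + 2*I*√14) = (-305 + 1404/277)/(-3070212 + 2*I*√14) = -83081/(277*(-3070212 + 2*I*√14))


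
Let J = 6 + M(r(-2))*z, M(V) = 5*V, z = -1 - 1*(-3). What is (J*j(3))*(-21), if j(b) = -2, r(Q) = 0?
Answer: 252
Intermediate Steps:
z = 2 (z = -1 + 3 = 2)
J = 6 (J = 6 + (5*0)*2 = 6 + 0*2 = 6 + 0 = 6)
(J*j(3))*(-21) = (6*(-2))*(-21) = -12*(-21) = 252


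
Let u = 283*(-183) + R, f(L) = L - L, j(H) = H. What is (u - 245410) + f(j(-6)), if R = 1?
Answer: -297198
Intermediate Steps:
f(L) = 0
u = -51788 (u = 283*(-183) + 1 = -51789 + 1 = -51788)
(u - 245410) + f(j(-6)) = (-51788 - 245410) + 0 = -297198 + 0 = -297198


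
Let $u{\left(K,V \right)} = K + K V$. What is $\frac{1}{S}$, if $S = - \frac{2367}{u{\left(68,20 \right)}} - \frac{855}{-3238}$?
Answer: $- \frac{770644}{1073901} \approx -0.71761$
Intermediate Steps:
$S = - \frac{1073901}{770644}$ ($S = - \frac{2367}{68 \left(1 + 20\right)} - \frac{855}{-3238} = - \frac{2367}{68 \cdot 21} - - \frac{855}{3238} = - \frac{2367}{1428} + \frac{855}{3238} = \left(-2367\right) \frac{1}{1428} + \frac{855}{3238} = - \frac{789}{476} + \frac{855}{3238} = - \frac{1073901}{770644} \approx -1.3935$)
$\frac{1}{S} = \frac{1}{- \frac{1073901}{770644}} = - \frac{770644}{1073901}$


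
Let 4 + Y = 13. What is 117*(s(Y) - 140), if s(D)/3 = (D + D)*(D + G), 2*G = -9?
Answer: 12051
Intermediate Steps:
G = -9/2 (G = (½)*(-9) = -9/2 ≈ -4.5000)
Y = 9 (Y = -4 + 13 = 9)
s(D) = 6*D*(-9/2 + D) (s(D) = 3*((D + D)*(D - 9/2)) = 3*((2*D)*(-9/2 + D)) = 3*(2*D*(-9/2 + D)) = 6*D*(-9/2 + D))
117*(s(Y) - 140) = 117*(3*9*(-9 + 2*9) - 140) = 117*(3*9*(-9 + 18) - 140) = 117*(3*9*9 - 140) = 117*(243 - 140) = 117*103 = 12051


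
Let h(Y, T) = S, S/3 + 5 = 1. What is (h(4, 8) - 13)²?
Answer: 625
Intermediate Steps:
S = -12 (S = -15 + 3*1 = -15 + 3 = -12)
h(Y, T) = -12
(h(4, 8) - 13)² = (-12 - 13)² = (-25)² = 625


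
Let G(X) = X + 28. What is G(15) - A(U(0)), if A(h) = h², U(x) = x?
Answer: 43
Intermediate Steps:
G(X) = 28 + X
G(15) - A(U(0)) = (28 + 15) - 1*0² = 43 - 1*0 = 43 + 0 = 43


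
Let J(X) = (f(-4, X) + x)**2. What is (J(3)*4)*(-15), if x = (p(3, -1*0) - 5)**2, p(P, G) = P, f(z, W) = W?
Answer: -2940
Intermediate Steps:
x = 4 (x = (3 - 5)**2 = (-2)**2 = 4)
J(X) = (4 + X)**2 (J(X) = (X + 4)**2 = (4 + X)**2)
(J(3)*4)*(-15) = ((4 + 3)**2*4)*(-15) = (7**2*4)*(-15) = (49*4)*(-15) = 196*(-15) = -2940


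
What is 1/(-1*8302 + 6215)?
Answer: -1/2087 ≈ -0.00047916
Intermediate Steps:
1/(-1*8302 + 6215) = 1/(-8302 + 6215) = 1/(-2087) = -1/2087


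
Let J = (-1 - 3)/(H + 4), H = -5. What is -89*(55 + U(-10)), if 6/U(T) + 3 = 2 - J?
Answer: -23941/5 ≈ -4788.2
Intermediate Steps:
J = 4 (J = (-1 - 3)/(-5 + 4) = -4/(-1) = -4*(-1) = 4)
U(T) = -6/5 (U(T) = 6/(-3 + (2 - 1*4)) = 6/(-3 + (2 - 4)) = 6/(-3 - 2) = 6/(-5) = 6*(-1/5) = -6/5)
-89*(55 + U(-10)) = -89*(55 - 6/5) = -89*269/5 = -23941/5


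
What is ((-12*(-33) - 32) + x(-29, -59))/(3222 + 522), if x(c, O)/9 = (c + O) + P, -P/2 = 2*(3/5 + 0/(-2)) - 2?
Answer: -517/4680 ≈ -0.11047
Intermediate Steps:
P = 8/5 (P = -2*(2*(3/5 + 0/(-2)) - 2) = -2*(2*(3*(1/5) + 0*(-1/2)) - 2) = -2*(2*(3/5 + 0) - 2) = -2*(2*(3/5) - 2) = -2*(6/5 - 2) = -2*(-4/5) = 8/5 ≈ 1.6000)
x(c, O) = 72/5 + 9*O + 9*c (x(c, O) = 9*((c + O) + 8/5) = 9*((O + c) + 8/5) = 9*(8/5 + O + c) = 72/5 + 9*O + 9*c)
((-12*(-33) - 32) + x(-29, -59))/(3222 + 522) = ((-12*(-33) - 32) + (72/5 + 9*(-59) + 9*(-29)))/(3222 + 522) = ((396 - 32) + (72/5 - 531 - 261))/3744 = (364 - 3888/5)*(1/3744) = -2068/5*1/3744 = -517/4680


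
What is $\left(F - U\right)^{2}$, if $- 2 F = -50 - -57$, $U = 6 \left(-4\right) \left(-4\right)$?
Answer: $\frac{39601}{4} \approx 9900.3$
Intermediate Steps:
$U = 96$ ($U = \left(-24\right) \left(-4\right) = 96$)
$F = - \frac{7}{2}$ ($F = - \frac{-50 - -57}{2} = - \frac{-50 + 57}{2} = \left(- \frac{1}{2}\right) 7 = - \frac{7}{2} \approx -3.5$)
$\left(F - U\right)^{2} = \left(- \frac{7}{2} - 96\right)^{2} = \left(- \frac{199}{2}\right)^{2} = \frac{39601}{4}$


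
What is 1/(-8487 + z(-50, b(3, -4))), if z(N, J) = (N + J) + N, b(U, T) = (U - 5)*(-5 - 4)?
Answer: -1/8569 ≈ -0.00011670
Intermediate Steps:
b(U, T) = 45 - 9*U (b(U, T) = (-5 + U)*(-9) = 45 - 9*U)
z(N, J) = J + 2*N (z(N, J) = (J + N) + N = J + 2*N)
1/(-8487 + z(-50, b(3, -4))) = 1/(-8487 + ((45 - 9*3) + 2*(-50))) = 1/(-8487 + ((45 - 27) - 100)) = 1/(-8487 + (18 - 100)) = 1/(-8487 - 82) = 1/(-8569) = -1/8569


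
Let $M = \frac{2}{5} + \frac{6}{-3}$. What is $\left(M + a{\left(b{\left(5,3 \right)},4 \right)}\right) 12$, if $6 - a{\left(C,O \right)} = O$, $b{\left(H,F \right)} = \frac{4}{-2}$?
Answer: $\frac{24}{5} \approx 4.8$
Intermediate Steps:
$b{\left(H,F \right)} = -2$ ($b{\left(H,F \right)} = 4 \left(- \frac{1}{2}\right) = -2$)
$a{\left(C,O \right)} = 6 - O$
$M = - \frac{8}{5}$ ($M = 2 \cdot \frac{1}{5} + 6 \left(- \frac{1}{3}\right) = \frac{2}{5} - 2 = - \frac{8}{5} \approx -1.6$)
$\left(M + a{\left(b{\left(5,3 \right)},4 \right)}\right) 12 = \left(- \frac{8}{5} + \left(6 - 4\right)\right) 12 = \left(- \frac{8}{5} + 2\right) 12 = \frac{2}{5} \cdot 12 = \frac{24}{5}$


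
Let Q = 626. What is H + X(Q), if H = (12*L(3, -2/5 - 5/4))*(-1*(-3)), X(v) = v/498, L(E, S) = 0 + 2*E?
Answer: 54097/249 ≈ 217.26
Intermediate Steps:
L(E, S) = 2*E
X(v) = v/498 (X(v) = v*(1/498) = v/498)
H = 216 (H = (12*(2*3))*(-1*(-3)) = (12*6)*3 = 72*3 = 216)
H + X(Q) = 216 + (1/498)*626 = 216 + 313/249 = 54097/249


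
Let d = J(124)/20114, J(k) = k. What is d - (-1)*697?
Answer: 7009791/10057 ≈ 697.01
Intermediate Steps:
d = 62/10057 (d = 124/20114 = 124*(1/20114) = 62/10057 ≈ 0.0061649)
d - (-1)*697 = 62/10057 - (-1)*697 = 62/10057 - 1*(-697) = 62/10057 + 697 = 7009791/10057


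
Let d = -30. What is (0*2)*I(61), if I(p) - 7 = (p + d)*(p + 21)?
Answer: 0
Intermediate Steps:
I(p) = 7 + (-30 + p)*(21 + p) (I(p) = 7 + (p - 30)*(p + 21) = 7 + (-30 + p)*(21 + p))
(0*2)*I(61) = (0*2)*(-623 + 61² - 9*61) = 0*(-623 + 3721 - 549) = 0*2549 = 0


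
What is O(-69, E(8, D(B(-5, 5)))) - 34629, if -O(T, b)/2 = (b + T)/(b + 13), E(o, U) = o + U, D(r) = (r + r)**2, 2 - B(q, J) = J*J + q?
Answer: -45608863/1317 ≈ -34631.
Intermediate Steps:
B(q, J) = 2 - q - J**2 (B(q, J) = 2 - (J*J + q) = 2 - (J**2 + q) = 2 - (q + J**2) = 2 + (-q - J**2) = 2 - q - J**2)
D(r) = 4*r**2 (D(r) = (2*r)**2 = 4*r**2)
E(o, U) = U + o
O(T, b) = -2*(T + b)/(13 + b) (O(T, b) = -2*(b + T)/(b + 13) = -2*(T + b)/(13 + b))
O(-69, E(8, D(B(-5, 5)))) - 34629 = 2*(-1*(-69) - (4*(2 - 1*(-5) - 1*5**2)**2 + 8))/(13 + (4*(2 - 1*(-5) - 1*5**2)**2 + 8)) - 34629 = 2*(69 - (4*(2 + 5 - 1*25)**2 + 8))/(13 + (4*(2 + 5 - 1*25)**2 + 8)) - 34629 = 2*(69 - (4*(2 + 5 - 25)**2 + 8))/(13 + (4*(2 + 5 - 25)**2 + 8)) - 34629 = 2*(69 - (4*(-18)**2 + 8))/(13 + (4*(-18)**2 + 8)) - 34629 = 2*(69 - (4*324 + 8))/(13 + (4*324 + 8)) - 34629 = 2*(69 - (1296 + 8))/(13 + (1296 + 8)) - 34629 = 2*(69 - 1*1304)/(13 + 1304) - 34629 = 2*(69 - 1304)/1317 - 34629 = 2*(1/1317)*(-1235) - 34629 = -2470/1317 - 34629 = -45608863/1317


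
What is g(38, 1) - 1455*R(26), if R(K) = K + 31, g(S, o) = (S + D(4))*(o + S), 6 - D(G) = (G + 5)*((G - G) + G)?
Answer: -82623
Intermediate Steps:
D(G) = 6 - G*(5 + G) (D(G) = 6 - (G + 5)*((G - G) + G) = 6 - (5 + G)*(0 + G) = 6 - (5 + G)*G = 6 - G*(5 + G))
g(S, o) = (-30 + S)*(S + o) (g(S, o) = (S + (6 - 1*4**2 - 5*4))*(o + S) = (S + (6 - 1*16 - 20))*(S + o) = (S + (6 - 16 - 20))*(S + o) = (S - 30)*(S + o) = (-30 + S)*(S + o))
R(K) = 31 + K
g(38, 1) - 1455*R(26) = (38**2 - 30*38 - 30*1 + 38*1) - 1455*(31 + 26) = (1444 - 1140 - 30 + 38) - 1455*57 = 312 - 82935 = -82623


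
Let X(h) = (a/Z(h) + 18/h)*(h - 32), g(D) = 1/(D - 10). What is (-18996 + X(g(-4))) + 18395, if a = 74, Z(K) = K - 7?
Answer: 773845/99 ≈ 7816.6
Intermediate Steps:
Z(K) = -7 + K
g(D) = 1/(-10 + D)
X(h) = (-32 + h)*(18/h + 74/(-7 + h)) (X(h) = (74/(-7 + h) + 18/h)*(h - 32) = (18/h + 74/(-7 + h))*(-32 + h) = (-32 + h)*(18/h + 74/(-7 + h)))
(-18996 + X(g(-4))) + 18395 = (-18996 + 2*(2016 - 1535/(-10 - 4) + 46*(1/(-10 - 4))²)/((1/(-10 - 4))*(-7 + 1/(-10 - 4)))) + 18395 = (-18996 + 2*(2016 - 1535/(-14) + 46*(1/(-14))²)/((1/(-14))*(-7 + 1/(-14)))) + 18395 = (-18996 + 2*(2016 - 1535*(-1/14) + 46*(-1/14)²)/((-1/14)*(-7 - 1/14))) + 18395 = (-18996 + 2*(-14)*(2016 + 1535/14 + 46*(1/196))/(-99/14)) + 18395 = (-18996 + 2*(-14)*(-14/99)*(2016 + 1535/14 + 23/98)) + 18395 = (-18996 + 2*(-14)*(-14/99)*(104168/49)) + 18395 = (-18996 + 833344/99) + 18395 = -1047260/99 + 18395 = 773845/99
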